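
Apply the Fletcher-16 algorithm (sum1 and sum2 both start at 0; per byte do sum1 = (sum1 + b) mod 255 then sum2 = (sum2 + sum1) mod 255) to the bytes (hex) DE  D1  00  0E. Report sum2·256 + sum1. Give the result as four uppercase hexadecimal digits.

FEBE

Running sums (mod 255):
  after byte 0 (DE): sum1=222, sum2=222
  after byte 1 (D1): sum1=176, sum2=143
  after byte 2 (00): sum1=176, sum2=64
  after byte 3 (0E): sum1=190, sum2=254
Checksum = sum2·256 + sum1 = 254·256 + 190 = 65214 = 0xFEBE.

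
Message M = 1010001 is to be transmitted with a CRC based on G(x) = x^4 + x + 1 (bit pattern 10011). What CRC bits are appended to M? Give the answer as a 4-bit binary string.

Append 4 zeros: 10100010000. Divide by 10011 (XOR where the leading bit is 1):
  pos 0: 10100 XOR 10011 = 00111
  pos 2: 11101 XOR 10011 = 01110
  pos 3: 11100 XOR 10011 = 01111
  pos 4: 11110 XOR 10011 = 01101
  pos 5: 11010 XOR 10011 = 01001
  pos 6: 10010 XOR 10011 = 00001
Remainder (last 4 bits) = 0001. This is the CRC / FCS.

0001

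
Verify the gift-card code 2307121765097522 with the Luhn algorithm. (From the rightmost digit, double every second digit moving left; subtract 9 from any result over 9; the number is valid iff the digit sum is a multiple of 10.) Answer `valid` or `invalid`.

valid

From the right, keep odd positions and double even positions (subtract 9 from any doubled value over 9):
  doubled (positions 2,4,...): 4 5 0 3 2 2 0 4 → sum 20
  kept (positions 1,3,...): 2 5 9 5 7 2 7 3 → sum 40
Total = 60.
60 mod 10 = 0, so the number is valid.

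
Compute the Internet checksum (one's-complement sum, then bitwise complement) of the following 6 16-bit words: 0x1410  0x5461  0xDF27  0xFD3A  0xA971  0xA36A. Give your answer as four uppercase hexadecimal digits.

One's-complement addition (fold any carry out of bit 15 back into bit 0):
  0x1410 + 0x5461 = 0x06871
  0x6871 + 0xDF27 = 0x14798 → wrap carry → 0x4799
  0x4799 + 0xFD3A = 0x144D3 → wrap carry → 0x44D4
  0x44D4 + 0xA971 = 0x0EE45
  0xEE45 + 0xA36A = 0x191AF → wrap carry → 0x91B0
One's-complement sum = 0x91B0.
Checksum = ~0x91B0 & 0xFFFF = 0x6E4F.

6E4F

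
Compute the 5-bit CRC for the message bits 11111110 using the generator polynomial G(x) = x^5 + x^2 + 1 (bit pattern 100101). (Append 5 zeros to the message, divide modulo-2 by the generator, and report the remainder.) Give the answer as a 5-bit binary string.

10001

Append 5 zeros: 1111111000000. Divide by 100101 (XOR where the leading bit is 1):
  pos 0: 111111 XOR 100101 = 011010
  pos 1: 110101 XOR 100101 = 010000
  pos 2: 100000 XOR 100101 = 000101
  pos 5: 101000 XOR 100101 = 001101
  pos 7: 110100 XOR 100101 = 010001
Remainder (last 5 bits) = 10001. This is the CRC / FCS.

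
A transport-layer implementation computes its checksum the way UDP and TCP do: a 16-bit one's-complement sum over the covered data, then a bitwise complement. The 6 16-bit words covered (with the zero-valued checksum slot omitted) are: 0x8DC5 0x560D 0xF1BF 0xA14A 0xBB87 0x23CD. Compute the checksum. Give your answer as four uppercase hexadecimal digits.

One's-complement addition (fold any carry out of bit 15 back into bit 0):
  0x8DC5 + 0x560D = 0x0E3D2
  0xE3D2 + 0xF1BF = 0x1D591 → wrap carry → 0xD592
  0xD592 + 0xA14A = 0x176DC → wrap carry → 0x76DD
  0x76DD + 0xBB87 = 0x13264 → wrap carry → 0x3265
  0x3265 + 0x23CD = 0x05632
One's-complement sum = 0x5632.
Checksum = ~0x5632 & 0xFFFF = 0xA9CD.

A9CD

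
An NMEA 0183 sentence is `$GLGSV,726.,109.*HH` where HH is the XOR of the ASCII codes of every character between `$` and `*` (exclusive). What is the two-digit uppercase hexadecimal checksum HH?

XOR the ASCII codes of the payload characters:
  'G' = 0x47 → acc = 0x47
  'L' = 0x4C → acc = 0x0B
  'G' = 0x47 → acc = 0x4C
  'S' = 0x53 → acc = 0x1F
  'V' = 0x56 → acc = 0x49
  ',' = 0x2C → acc = 0x65
  '7' = 0x37 → acc = 0x52
  '2' = 0x32 → acc = 0x60
  '6' = 0x36 → acc = 0x56
  '.' = 0x2E → acc = 0x78
  ',' = 0x2C → acc = 0x54
  '1' = 0x31 → acc = 0x65
  '0' = 0x30 → acc = 0x55
  '9' = 0x39 → acc = 0x6C
  '.' = 0x2E → acc = 0x42
Checksum = 0x42.

42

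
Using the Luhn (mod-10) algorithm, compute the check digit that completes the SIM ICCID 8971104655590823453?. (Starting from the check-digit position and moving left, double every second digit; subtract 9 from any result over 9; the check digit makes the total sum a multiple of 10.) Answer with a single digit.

Partial digits right→left: 3 5 4 3 2 8 0 9 5 5 5 6 4 0 1 1 7 9 8
Double every second digit counting from the check-digit position (so the 1st, 3rd, 5th, ... of the partial from the right).
  doubled (with −9 where >9): 6 8 4 0 1 1 8 2 5 7 → sum 42
  kept as-is: 5 3 8 9 5 6 0 1 9 → sum 46
Total = 42 + 46 = 88.
Check digit = (10 − (88 mod 10)) mod 10 = 2.

2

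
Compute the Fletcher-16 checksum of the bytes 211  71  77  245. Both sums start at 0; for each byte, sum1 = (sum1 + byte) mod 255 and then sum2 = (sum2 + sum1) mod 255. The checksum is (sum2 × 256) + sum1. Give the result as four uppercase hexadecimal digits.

B55E

Running sums (mod 255):
  after byte 0 (211): sum1=211, sum2=211
  after byte 1 (71): sum1=27, sum2=238
  after byte 2 (77): sum1=104, sum2=87
  after byte 3 (245): sum1=94, sum2=181
Checksum = sum2·256 + sum1 = 181·256 + 94 = 46430 = 0xB55E.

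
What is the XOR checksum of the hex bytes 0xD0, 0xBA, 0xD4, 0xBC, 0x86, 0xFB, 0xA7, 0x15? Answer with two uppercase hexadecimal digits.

XOR the bytes together:
  start with 0xD0
  0xD0 ⊕ 0xBA = 0x6A
  0x6A ⊕ 0xD4 = 0xBE
  0xBE ⊕ 0xBC = 0x02
  0x02 ⊕ 0x86 = 0x84
  0x84 ⊕ 0xFB = 0x7F
  0x7F ⊕ 0xA7 = 0xD8
  0xD8 ⊕ 0x15 = 0xCD

CD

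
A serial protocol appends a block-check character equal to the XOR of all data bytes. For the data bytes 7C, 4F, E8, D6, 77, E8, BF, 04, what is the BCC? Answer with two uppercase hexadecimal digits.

XOR the bytes together:
  start with 0x7C
  0x7C ⊕ 0x4F = 0x33
  0x33 ⊕ 0xE8 = 0xDB
  0xDB ⊕ 0xD6 = 0x0D
  0x0D ⊕ 0x77 = 0x7A
  0x7A ⊕ 0xE8 = 0x92
  0x92 ⊕ 0xBF = 0x2D
  0x2D ⊕ 0x04 = 0x29

29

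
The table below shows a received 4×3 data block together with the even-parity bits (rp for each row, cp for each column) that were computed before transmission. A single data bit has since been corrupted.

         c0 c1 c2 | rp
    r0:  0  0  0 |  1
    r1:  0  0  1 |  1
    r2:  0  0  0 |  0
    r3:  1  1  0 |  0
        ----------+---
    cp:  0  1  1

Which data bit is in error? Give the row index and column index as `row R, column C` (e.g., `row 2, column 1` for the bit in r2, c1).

Recompute each row's even parity and compare to rp:
  r0: data parity 0, sent rp 1 → mismatch
  r1: data parity 1, sent rp 1 → ok
  r2: data parity 0, sent rp 0 → ok
  r3: data parity 0, sent rp 0 → ok
Recompute each column's even parity and compare to cp:
  c0: data parity 1, sent cp 0 → mismatch
  c1: data parity 1, sent cp 1 → ok
  c2: data parity 1, sent cp 1 → ok
Exactly one row (r0) and one column (c0) fail → the flipped bit is at their intersection.

row 0, column 0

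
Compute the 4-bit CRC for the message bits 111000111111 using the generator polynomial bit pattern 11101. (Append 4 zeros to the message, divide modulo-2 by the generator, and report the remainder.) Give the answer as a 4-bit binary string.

Append 4 zeros: 1110001111110000. Divide by 11101 (XOR where the leading bit is 1):
  pos 0: 11100 XOR 11101 = 00001
  pos 4: 10111 XOR 11101 = 01010
  pos 5: 10101 XOR 11101 = 01000
  pos 6: 10001 XOR 11101 = 01100
  pos 7: 11001 XOR 11101 = 00100
  pos 9: 10000 XOR 11101 = 01101
  pos 10: 11010 XOR 11101 = 00111
Remainder (last 4 bits) = 1110. This is the CRC / FCS.

1110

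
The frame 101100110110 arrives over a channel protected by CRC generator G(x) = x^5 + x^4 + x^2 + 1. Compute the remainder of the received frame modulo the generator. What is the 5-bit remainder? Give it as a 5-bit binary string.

Modulo-2 division of 101100110110 by 110101:
  pos 0: 101100 XOR 110101 = 011001
  pos 1: 110011 XOR 110101 = 000110
  pos 4: 110101 XOR 110101 = 000000
Remainder = 00010 (nonzero — an error is detected).

00010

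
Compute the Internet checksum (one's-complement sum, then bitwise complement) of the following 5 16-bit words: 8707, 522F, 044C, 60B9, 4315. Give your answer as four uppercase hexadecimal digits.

One's-complement addition (fold any carry out of bit 15 back into bit 0):
  0x8707 + 0x522F = 0x0D936
  0xD936 + 0x044C = 0x0DD82
  0xDD82 + 0x60B9 = 0x13E3B → wrap carry → 0x3E3C
  0x3E3C + 0x4315 = 0x08151
One's-complement sum = 0x8151.
Checksum = ~0x8151 & 0xFFFF = 0x7EAE.

7EAE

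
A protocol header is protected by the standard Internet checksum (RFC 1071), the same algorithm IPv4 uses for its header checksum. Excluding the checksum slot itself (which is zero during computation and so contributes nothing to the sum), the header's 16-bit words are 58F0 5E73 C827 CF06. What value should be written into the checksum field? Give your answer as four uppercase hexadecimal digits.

B16D

One's-complement addition (fold any carry out of bit 15 back into bit 0):
  0x58F0 + 0x5E73 = 0x0B763
  0xB763 + 0xC827 = 0x17F8A → wrap carry → 0x7F8B
  0x7F8B + 0xCF06 = 0x14E91 → wrap carry → 0x4E92
One's-complement sum = 0x4E92.
Checksum = ~0x4E92 & 0xFFFF = 0xB16D.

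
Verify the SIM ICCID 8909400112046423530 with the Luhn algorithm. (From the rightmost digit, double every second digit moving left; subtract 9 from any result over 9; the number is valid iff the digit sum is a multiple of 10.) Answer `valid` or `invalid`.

invalid

From the right, keep odd positions and double even positions (subtract 9 from any doubled value over 9):
  doubled (positions 2,4,...): 6 6 8 8 4 2 0 9 9 → sum 52
  kept (positions 1,3,...): 0 5 2 6 0 1 0 4 0 8 → sum 26
Total = 78.
78 mod 10 = 8, so the number is invalid.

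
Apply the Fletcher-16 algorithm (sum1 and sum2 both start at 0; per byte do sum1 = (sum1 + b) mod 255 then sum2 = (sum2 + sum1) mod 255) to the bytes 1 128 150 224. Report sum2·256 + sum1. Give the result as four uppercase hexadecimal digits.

Running sums (mod 255):
  after byte 0 (1): sum1=1, sum2=1
  after byte 1 (128): sum1=129, sum2=130
  after byte 2 (150): sum1=24, sum2=154
  after byte 3 (224): sum1=248, sum2=147
Checksum = sum2·256 + sum1 = 147·256 + 248 = 37880 = 0x93F8.

93F8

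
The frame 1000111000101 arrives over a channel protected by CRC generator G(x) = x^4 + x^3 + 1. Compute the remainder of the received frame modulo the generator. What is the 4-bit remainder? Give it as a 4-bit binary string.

0000

Modulo-2 division of 1000111000101 by 11001:
  pos 0: 10001 XOR 11001 = 01000
  pos 1: 10001 XOR 11001 = 01000
  pos 2: 10001 XOR 11001 = 01000
  pos 3: 10000 XOR 11001 = 01001
  pos 4: 10010 XOR 11001 = 01011
  pos 5: 10110 XOR 11001 = 01111
  pos 6: 11111 XOR 11001 = 00110
  pos 8: 11001 XOR 11001 = 00000
Remainder = 0000 (zero — the frame passes the CRC check).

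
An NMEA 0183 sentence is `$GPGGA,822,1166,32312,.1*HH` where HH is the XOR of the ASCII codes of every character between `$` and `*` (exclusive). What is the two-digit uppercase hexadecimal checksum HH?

40

XOR the ASCII codes of the payload characters:
  'G' = 0x47 → acc = 0x47
  'P' = 0x50 → acc = 0x17
  'G' = 0x47 → acc = 0x50
  'G' = 0x47 → acc = 0x17
  'A' = 0x41 → acc = 0x56
  ',' = 0x2C → acc = 0x7A
  '8' = 0x38 → acc = 0x42
  '2' = 0x32 → acc = 0x70
  '2' = 0x32 → acc = 0x42
  ',' = 0x2C → acc = 0x6E
  '1' = 0x31 → acc = 0x5F
  '1' = 0x31 → acc = 0x6E
  '6' = 0x36 → acc = 0x58
  '6' = 0x36 → acc = 0x6E
  ',' = 0x2C → acc = 0x42
  '3' = 0x33 → acc = 0x71
  '2' = 0x32 → acc = 0x43
  '3' = 0x33 → acc = 0x70
  '1' = 0x31 → acc = 0x41
  '2' = 0x32 → acc = 0x73
  ',' = 0x2C → acc = 0x5F
  '.' = 0x2E → acc = 0x71
  '1' = 0x31 → acc = 0x40
Checksum = 0x40.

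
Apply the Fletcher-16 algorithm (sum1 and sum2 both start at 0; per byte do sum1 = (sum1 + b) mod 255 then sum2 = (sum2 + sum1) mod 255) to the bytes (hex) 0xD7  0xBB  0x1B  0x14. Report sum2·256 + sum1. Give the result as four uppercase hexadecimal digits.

Running sums (mod 255):
  after byte 0 (0xD7): sum1=215, sum2=215
  after byte 1 (0xBB): sum1=147, sum2=107
  after byte 2 (0x1B): sum1=174, sum2=26
  after byte 3 (0x14): sum1=194, sum2=220
Checksum = sum2·256 + sum1 = 220·256 + 194 = 56514 = 0xDCC2.

DCC2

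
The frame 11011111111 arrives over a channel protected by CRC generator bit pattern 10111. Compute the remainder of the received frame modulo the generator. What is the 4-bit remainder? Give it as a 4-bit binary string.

0000

Modulo-2 division of 11011111111 by 10111:
  pos 0: 11011 XOR 10111 = 01100
  pos 1: 11001 XOR 10111 = 01110
  pos 2: 11101 XOR 10111 = 01010
  pos 3: 10101 XOR 10111 = 00010
  pos 6: 10111 XOR 10111 = 00000
Remainder = 0000 (zero — the frame passes the CRC check).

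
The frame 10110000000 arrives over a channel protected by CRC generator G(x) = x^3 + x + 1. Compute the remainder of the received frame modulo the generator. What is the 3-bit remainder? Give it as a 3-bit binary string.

000

Modulo-2 division of 10110000000 by 1011:
  pos 0: 1011 XOR 1011 = 0000
Remainder = 000 (zero — the frame passes the CRC check).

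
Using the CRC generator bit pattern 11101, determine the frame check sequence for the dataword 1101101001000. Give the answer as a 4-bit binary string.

Append 4 zeros: 11011010010000000. Divide by 11101 (XOR where the leading bit is 1):
  pos 0: 11011 XOR 11101 = 00110
  pos 2: 11001 XOR 11101 = 00100
  pos 4: 10000 XOR 11101 = 01101
  pos 5: 11011 XOR 11101 = 00110
  pos 7: 11000 XOR 11101 = 00101
  pos 9: 10100 XOR 11101 = 01001
  pos 10: 10010 XOR 11101 = 01111
  pos 11: 11110 XOR 11101 = 00011
Remainder (last 4 bits) = 0110. This is the CRC / FCS.

0110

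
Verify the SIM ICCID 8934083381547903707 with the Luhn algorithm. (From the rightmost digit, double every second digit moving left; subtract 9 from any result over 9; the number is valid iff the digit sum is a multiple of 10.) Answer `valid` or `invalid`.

From the right, keep odd positions and double even positions (subtract 9 from any doubled value over 9):
  doubled (positions 2,4,...): 0 6 9 8 2 6 7 8 9 → sum 55
  kept (positions 1,3,...): 7 7 0 7 5 8 3 0 3 8 → sum 48
Total = 103.
103 mod 10 = 3, so the number is invalid.

invalid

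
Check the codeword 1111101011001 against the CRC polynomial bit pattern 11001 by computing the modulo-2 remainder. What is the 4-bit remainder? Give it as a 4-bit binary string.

Modulo-2 division of 1111101011001 by 11001:
  pos 0: 11111 XOR 11001 = 00110
  pos 2: 11001 XOR 11001 = 00000
  pos 8: 11001 XOR 11001 = 00000
Remainder = 0000 (zero — the frame passes the CRC check).

0000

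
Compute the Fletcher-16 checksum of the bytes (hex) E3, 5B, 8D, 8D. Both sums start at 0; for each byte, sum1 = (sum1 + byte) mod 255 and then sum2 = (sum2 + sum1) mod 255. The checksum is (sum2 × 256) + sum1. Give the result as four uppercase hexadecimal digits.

4A5A

Running sums (mod 255):
  after byte 0 (E3): sum1=227, sum2=227
  after byte 1 (5B): sum1=63, sum2=35
  after byte 2 (8D): sum1=204, sum2=239
  after byte 3 (8D): sum1=90, sum2=74
Checksum = sum2·256 + sum1 = 74·256 + 90 = 19034 = 0x4A5A.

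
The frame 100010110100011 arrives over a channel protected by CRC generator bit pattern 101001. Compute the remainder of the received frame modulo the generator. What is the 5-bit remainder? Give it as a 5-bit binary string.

Modulo-2 division of 100010110100011 by 101001:
  pos 0: 100010 XOR 101001 = 001011
  pos 2: 101111 XOR 101001 = 000110
  pos 5: 110010 XOR 101001 = 011011
  pos 6: 110110 XOR 101001 = 011111
  pos 7: 111110 XOR 101001 = 010111
  pos 8: 101111 XOR 101001 = 000110
Remainder = 01101 (nonzero — an error is detected).

01101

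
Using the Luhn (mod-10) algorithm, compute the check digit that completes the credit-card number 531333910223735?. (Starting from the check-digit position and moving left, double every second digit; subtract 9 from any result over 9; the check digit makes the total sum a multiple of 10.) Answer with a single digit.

4

Partial digits right→left: 5 3 7 3 2 2 0 1 9 3 3 3 1 3 5
Double every second digit counting from the check-digit position (so the 1st, 3rd, 5th, ... of the partial from the right).
  doubled (with −9 where >9): 1 5 4 0 9 6 2 1 → sum 28
  kept as-is: 3 3 2 1 3 3 3 → sum 18
Total = 28 + 18 = 46.
Check digit = (10 − (46 mod 10)) mod 10 = 4.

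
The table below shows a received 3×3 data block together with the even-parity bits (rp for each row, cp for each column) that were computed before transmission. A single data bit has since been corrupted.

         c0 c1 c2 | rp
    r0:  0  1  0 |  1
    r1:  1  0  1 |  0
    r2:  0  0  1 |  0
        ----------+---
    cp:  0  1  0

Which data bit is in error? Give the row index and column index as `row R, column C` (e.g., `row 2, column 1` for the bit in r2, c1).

Recompute each row's even parity and compare to rp:
  r0: data parity 1, sent rp 1 → ok
  r1: data parity 0, sent rp 0 → ok
  r2: data parity 1, sent rp 0 → mismatch
Recompute each column's even parity and compare to cp:
  c0: data parity 1, sent cp 0 → mismatch
  c1: data parity 1, sent cp 1 → ok
  c2: data parity 0, sent cp 0 → ok
Exactly one row (r2) and one column (c0) fail → the flipped bit is at their intersection.

row 2, column 0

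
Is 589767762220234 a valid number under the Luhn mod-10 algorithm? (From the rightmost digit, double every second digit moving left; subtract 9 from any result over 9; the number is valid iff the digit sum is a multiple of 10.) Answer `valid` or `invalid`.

From the right, keep odd positions and double even positions (subtract 9 from any doubled value over 9):
  doubled (positions 2,4,...): 6 0 4 3 5 5 7 → sum 30
  kept (positions 1,3,...): 4 2 2 2 7 6 9 5 → sum 37
Total = 67.
67 mod 10 = 7, so the number is invalid.

invalid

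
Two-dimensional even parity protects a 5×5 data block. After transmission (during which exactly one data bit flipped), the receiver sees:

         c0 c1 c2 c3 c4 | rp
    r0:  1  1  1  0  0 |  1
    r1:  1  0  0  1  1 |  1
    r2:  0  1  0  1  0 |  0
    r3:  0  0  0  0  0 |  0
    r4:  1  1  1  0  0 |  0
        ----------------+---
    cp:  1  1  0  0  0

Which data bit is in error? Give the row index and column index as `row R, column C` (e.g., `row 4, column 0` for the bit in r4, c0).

Recompute each row's even parity and compare to rp:
  r0: data parity 1, sent rp 1 → ok
  r1: data parity 1, sent rp 1 → ok
  r2: data parity 0, sent rp 0 → ok
  r3: data parity 0, sent rp 0 → ok
  r4: data parity 1, sent rp 0 → mismatch
Recompute each column's even parity and compare to cp:
  c0: data parity 1, sent cp 1 → ok
  c1: data parity 1, sent cp 1 → ok
  c2: data parity 0, sent cp 0 → ok
  c3: data parity 0, sent cp 0 → ok
  c4: data parity 1, sent cp 0 → mismatch
Exactly one row (r4) and one column (c4) fail → the flipped bit is at their intersection.

row 4, column 4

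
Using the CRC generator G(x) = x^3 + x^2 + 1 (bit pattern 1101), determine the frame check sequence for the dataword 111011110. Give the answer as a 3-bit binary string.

Append 3 zeros: 111011110000. Divide by 1101 (XOR where the leading bit is 1):
  pos 0: 1110 XOR 1101 = 0011
  pos 2: 1111 XOR 1101 = 0010
  pos 4: 1011 XOR 1101 = 0110
  pos 5: 1100 XOR 1101 = 0001
  pos 8: 1000 XOR 1101 = 0101
Remainder (last 3 bits) = 101. This is the CRC / FCS.

101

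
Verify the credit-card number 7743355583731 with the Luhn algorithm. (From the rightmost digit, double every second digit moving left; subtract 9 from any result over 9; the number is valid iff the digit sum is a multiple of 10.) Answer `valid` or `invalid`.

valid

From the right, keep odd positions and double even positions (subtract 9 from any doubled value over 9):
  doubled (positions 2,4,...): 6 6 1 1 6 5 → sum 25
  kept (positions 1,3,...): 1 7 8 5 3 4 7 → sum 35
Total = 60.
60 mod 10 = 0, so the number is valid.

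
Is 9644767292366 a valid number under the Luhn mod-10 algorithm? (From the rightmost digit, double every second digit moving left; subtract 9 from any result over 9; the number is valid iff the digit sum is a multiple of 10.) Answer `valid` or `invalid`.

From the right, keep odd positions and double even positions (subtract 9 from any doubled value over 9):
  doubled (positions 2,4,...): 3 4 4 3 8 3 → sum 25
  kept (positions 1,3,...): 6 3 9 7 7 4 9 → sum 45
Total = 70.
70 mod 10 = 0, so the number is valid.

valid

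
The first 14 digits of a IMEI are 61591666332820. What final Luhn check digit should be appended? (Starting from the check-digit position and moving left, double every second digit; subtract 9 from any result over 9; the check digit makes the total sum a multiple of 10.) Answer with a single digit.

Partial digits right→left: 0 2 8 2 3 3 6 6 6 1 9 5 1 6
Double every second digit counting from the check-digit position (so the 1st, 3rd, 5th, ... of the partial from the right).
  doubled (with −9 where >9): 0 7 6 3 3 9 2 → sum 30
  kept as-is: 2 2 3 6 1 5 6 → sum 25
Total = 30 + 25 = 55.
Check digit = (10 − (55 mod 10)) mod 10 = 5.

5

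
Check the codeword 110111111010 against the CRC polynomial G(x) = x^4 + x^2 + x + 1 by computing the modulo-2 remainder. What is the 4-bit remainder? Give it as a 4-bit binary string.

Modulo-2 division of 110111111010 by 10111:
  pos 0: 11011 XOR 10111 = 01100
  pos 1: 11001 XOR 10111 = 01110
  pos 2: 11101 XOR 10111 = 01010
  pos 3: 10101 XOR 10111 = 00010
  pos 6: 10101 XOR 10111 = 00010
Remainder = 0100 (nonzero — an error is detected).

0100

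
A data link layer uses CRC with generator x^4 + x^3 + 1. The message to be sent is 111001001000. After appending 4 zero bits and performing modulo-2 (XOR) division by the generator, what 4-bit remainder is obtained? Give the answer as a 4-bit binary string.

0110

Append 4 zeros: 1110010010000000. Divide by 11001 (XOR where the leading bit is 1):
  pos 0: 11100 XOR 11001 = 00101
  pos 2: 10110 XOR 11001 = 01111
  pos 3: 11110 XOR 11001 = 00111
  pos 5: 11110 XOR 11001 = 00111
  pos 7: 11100 XOR 11001 = 00101
  pos 9: 10100 XOR 11001 = 01101
  pos 10: 11010 XOR 11001 = 00011
Remainder (last 4 bits) = 0110. This is the CRC / FCS.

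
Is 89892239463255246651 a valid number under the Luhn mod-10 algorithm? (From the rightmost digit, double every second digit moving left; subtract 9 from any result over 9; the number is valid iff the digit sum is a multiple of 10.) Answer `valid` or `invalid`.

valid

From the right, keep odd positions and double even positions (subtract 9 from any doubled value over 9):
  doubled (positions 2,4,...): 1 3 4 1 6 8 6 4 7 7 → sum 47
  kept (positions 1,3,...): 1 6 4 5 2 6 9 2 9 9 → sum 53
Total = 100.
100 mod 10 = 0, so the number is valid.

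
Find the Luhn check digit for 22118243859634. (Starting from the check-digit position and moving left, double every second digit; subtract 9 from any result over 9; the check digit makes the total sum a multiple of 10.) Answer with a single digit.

Partial digits right→left: 4 3 6 9 5 8 3 4 2 8 1 1 2 2
Double every second digit counting from the check-digit position (so the 1st, 3rd, 5th, ... of the partial from the right).
  doubled (with −9 where >9): 8 3 1 6 4 2 4 → sum 28
  kept as-is: 3 9 8 4 8 1 2 → sum 35
Total = 28 + 35 = 63.
Check digit = (10 − (63 mod 10)) mod 10 = 7.

7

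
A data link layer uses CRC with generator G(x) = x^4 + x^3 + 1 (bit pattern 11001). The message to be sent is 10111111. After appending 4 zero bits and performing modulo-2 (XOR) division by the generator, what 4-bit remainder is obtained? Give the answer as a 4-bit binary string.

1100

Append 4 zeros: 101111110000. Divide by 11001 (XOR where the leading bit is 1):
  pos 0: 10111 XOR 11001 = 01110
  pos 1: 11101 XOR 11001 = 00100
  pos 3: 10011 XOR 11001 = 01010
  pos 4: 10100 XOR 11001 = 01101
  pos 5: 11010 XOR 11001 = 00011
Remainder (last 4 bits) = 1100. This is the CRC / FCS.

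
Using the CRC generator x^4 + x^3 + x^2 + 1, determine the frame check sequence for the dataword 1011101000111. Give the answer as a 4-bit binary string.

Append 4 zeros: 10111010001110000. Divide by 11101 (XOR where the leading bit is 1):
  pos 0: 10111 XOR 11101 = 01010
  pos 1: 10100 XOR 11101 = 01001
  pos 2: 10011 XOR 11101 = 01110
  pos 3: 11100 XOR 11101 = 00001
  pos 7: 10011 XOR 11101 = 01110
  pos 8: 11101 XOR 11101 = 00000
Remainder (last 4 bits) = 0000. This is the CRC / FCS.

0000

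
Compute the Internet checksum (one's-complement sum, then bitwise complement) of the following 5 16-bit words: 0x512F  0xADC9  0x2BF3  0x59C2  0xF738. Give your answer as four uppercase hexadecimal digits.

8418

One's-complement addition (fold any carry out of bit 15 back into bit 0):
  0x512F + 0xADC9 = 0x0FEF8
  0xFEF8 + 0x2BF3 = 0x12AEB → wrap carry → 0x2AEC
  0x2AEC + 0x59C2 = 0x084AE
  0x84AE + 0xF738 = 0x17BE6 → wrap carry → 0x7BE7
One's-complement sum = 0x7BE7.
Checksum = ~0x7BE7 & 0xFFFF = 0x8418.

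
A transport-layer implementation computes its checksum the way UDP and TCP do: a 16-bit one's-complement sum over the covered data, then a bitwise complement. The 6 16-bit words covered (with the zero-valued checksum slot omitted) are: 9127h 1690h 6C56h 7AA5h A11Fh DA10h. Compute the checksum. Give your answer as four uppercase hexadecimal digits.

F61B

One's-complement addition (fold any carry out of bit 15 back into bit 0):
  0x9127 + 0x1690 = 0x0A7B7
  0xA7B7 + 0x6C56 = 0x1140D → wrap carry → 0x140E
  0x140E + 0x7AA5 = 0x08EB3
  0x8EB3 + 0xA11F = 0x12FD2 → wrap carry → 0x2FD3
  0x2FD3 + 0xDA10 = 0x109E3 → wrap carry → 0x09E4
One's-complement sum = 0x09E4.
Checksum = ~0x09E4 & 0xFFFF = 0xF61B.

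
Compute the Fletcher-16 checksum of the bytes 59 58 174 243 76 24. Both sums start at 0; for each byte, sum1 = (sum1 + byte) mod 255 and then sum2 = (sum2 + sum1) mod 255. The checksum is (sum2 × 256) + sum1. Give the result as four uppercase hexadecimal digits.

CD7C

Running sums (mod 255):
  after byte 0 (59): sum1=59, sum2=59
  after byte 1 (58): sum1=117, sum2=176
  after byte 2 (174): sum1=36, sum2=212
  after byte 3 (243): sum1=24, sum2=236
  after byte 4 (76): sum1=100, sum2=81
  after byte 5 (24): sum1=124, sum2=205
Checksum = sum2·256 + sum1 = 205·256 + 124 = 52604 = 0xCD7C.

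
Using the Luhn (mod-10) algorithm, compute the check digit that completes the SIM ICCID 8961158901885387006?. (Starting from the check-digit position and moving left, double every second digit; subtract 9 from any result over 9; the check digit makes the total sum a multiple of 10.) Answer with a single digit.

0

Partial digits right→left: 6 0 0 7 8 3 5 8 8 1 0 9 8 5 1 1 6 9 8
Double every second digit counting from the check-digit position (so the 1st, 3rd, 5th, ... of the partial from the right).
  doubled (with −9 where >9): 3 0 7 1 7 0 7 2 3 7 → sum 37
  kept as-is: 0 7 3 8 1 9 5 1 9 → sum 43
Total = 37 + 43 = 80.
Check digit = (10 − (80 mod 10)) mod 10 = 0.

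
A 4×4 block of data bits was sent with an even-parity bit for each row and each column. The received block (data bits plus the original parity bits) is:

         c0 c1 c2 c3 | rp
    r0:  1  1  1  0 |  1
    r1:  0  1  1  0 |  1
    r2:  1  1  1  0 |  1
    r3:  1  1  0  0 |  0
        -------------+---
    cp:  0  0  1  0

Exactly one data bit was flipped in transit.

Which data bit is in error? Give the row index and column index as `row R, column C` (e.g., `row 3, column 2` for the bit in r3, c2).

row 1, column 0

Recompute each row's even parity and compare to rp:
  r0: data parity 1, sent rp 1 → ok
  r1: data parity 0, sent rp 1 → mismatch
  r2: data parity 1, sent rp 1 → ok
  r3: data parity 0, sent rp 0 → ok
Recompute each column's even parity and compare to cp:
  c0: data parity 1, sent cp 0 → mismatch
  c1: data parity 0, sent cp 0 → ok
  c2: data parity 1, sent cp 1 → ok
  c3: data parity 0, sent cp 0 → ok
Exactly one row (r1) and one column (c0) fail → the flipped bit is at their intersection.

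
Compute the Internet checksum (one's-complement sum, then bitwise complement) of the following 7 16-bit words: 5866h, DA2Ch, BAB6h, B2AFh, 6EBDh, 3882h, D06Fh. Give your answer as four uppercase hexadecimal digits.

E856

One's-complement addition (fold any carry out of bit 15 back into bit 0):
  0x5866 + 0xDA2C = 0x13292 → wrap carry → 0x3293
  0x3293 + 0xBAB6 = 0x0ED49
  0xED49 + 0xB2AF = 0x19FF8 → wrap carry → 0x9FF9
  0x9FF9 + 0x6EBD = 0x10EB6 → wrap carry → 0x0EB7
  0x0EB7 + 0x3882 = 0x04739
  0x4739 + 0xD06F = 0x117A8 → wrap carry → 0x17A9
One's-complement sum = 0x17A9.
Checksum = ~0x17A9 & 0xFFFF = 0xE856.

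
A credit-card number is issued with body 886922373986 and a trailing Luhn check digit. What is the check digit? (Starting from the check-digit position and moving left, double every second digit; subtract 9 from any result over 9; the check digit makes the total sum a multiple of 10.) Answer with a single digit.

Partial digits right→left: 6 8 9 3 7 3 2 2 9 6 8 8
Double every second digit counting from the check-digit position (so the 1st, 3rd, 5th, ... of the partial from the right).
  doubled (with −9 where >9): 3 9 5 4 9 7 → sum 37
  kept as-is: 8 3 3 2 6 8 → sum 30
Total = 37 + 30 = 67.
Check digit = (10 − (67 mod 10)) mod 10 = 3.

3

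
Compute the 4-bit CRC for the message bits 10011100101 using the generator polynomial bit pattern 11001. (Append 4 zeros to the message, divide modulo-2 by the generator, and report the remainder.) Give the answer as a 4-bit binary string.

Append 4 zeros: 100111001010000. Divide by 11001 (XOR where the leading bit is 1):
  pos 0: 10011 XOR 11001 = 01010
  pos 1: 10101 XOR 11001 = 01100
  pos 2: 11000 XOR 11001 = 00001
  pos 6: 10101 XOR 11001 = 01100
  pos 7: 11000 XOR 11001 = 00001
Remainder (last 4 bits) = 1000. This is the CRC / FCS.

1000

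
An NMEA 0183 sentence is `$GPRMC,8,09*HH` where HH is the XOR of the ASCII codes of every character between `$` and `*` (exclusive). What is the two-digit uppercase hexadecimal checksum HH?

7A

XOR the ASCII codes of the payload characters:
  'G' = 0x47 → acc = 0x47
  'P' = 0x50 → acc = 0x17
  'R' = 0x52 → acc = 0x45
  'M' = 0x4D → acc = 0x08
  'C' = 0x43 → acc = 0x4B
  ',' = 0x2C → acc = 0x67
  '8' = 0x38 → acc = 0x5F
  ',' = 0x2C → acc = 0x73
  '0' = 0x30 → acc = 0x43
  '9' = 0x39 → acc = 0x7A
Checksum = 0x7A.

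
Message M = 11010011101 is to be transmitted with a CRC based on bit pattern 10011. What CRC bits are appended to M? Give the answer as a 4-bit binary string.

1011

Append 4 zeros: 110100111010000. Divide by 10011 (XOR where the leading bit is 1):
  pos 0: 11010 XOR 10011 = 01001
  pos 1: 10010 XOR 10011 = 00001
  pos 5: 11110 XOR 10011 = 01101
  pos 6: 11011 XOR 10011 = 01000
  pos 7: 10000 XOR 10011 = 00011
  pos 10: 11000 XOR 10011 = 01011
Remainder (last 4 bits) = 1011. This is the CRC / FCS.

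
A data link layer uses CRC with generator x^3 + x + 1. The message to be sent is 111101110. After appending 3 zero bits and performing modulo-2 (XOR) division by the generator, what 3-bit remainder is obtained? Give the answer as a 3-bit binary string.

Append 3 zeros: 111101110000. Divide by 1011 (XOR where the leading bit is 1):
  pos 0: 1111 XOR 1011 = 0100
  pos 1: 1000 XOR 1011 = 0011
  pos 3: 1111 XOR 1011 = 0100
  pos 4: 1001 XOR 1011 = 0010
  pos 6: 1000 XOR 1011 = 0011
  pos 8: 1100 XOR 1011 = 0111
Remainder (last 3 bits) = 111. This is the CRC / FCS.

111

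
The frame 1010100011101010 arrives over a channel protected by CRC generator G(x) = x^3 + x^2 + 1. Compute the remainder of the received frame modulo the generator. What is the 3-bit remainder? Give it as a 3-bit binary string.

000

Modulo-2 division of 1010100011101010 by 1101:
  pos 0: 1010 XOR 1101 = 0111
  pos 1: 1111 XOR 1101 = 0010
  pos 3: 1000 XOR 1101 = 0101
  pos 4: 1010 XOR 1101 = 0111
  pos 5: 1111 XOR 1101 = 0010
  pos 7: 1011 XOR 1101 = 0110
  pos 8: 1100 XOR 1101 = 0001
  pos 11: 1101 XOR 1101 = 0000
Remainder = 000 (zero — the frame passes the CRC check).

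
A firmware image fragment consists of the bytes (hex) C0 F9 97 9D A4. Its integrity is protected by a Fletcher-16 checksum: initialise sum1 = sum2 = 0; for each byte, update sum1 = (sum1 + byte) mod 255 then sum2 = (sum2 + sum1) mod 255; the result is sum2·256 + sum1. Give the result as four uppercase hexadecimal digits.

5294

Running sums (mod 255):
  after byte 0 (C0): sum1=192, sum2=192
  after byte 1 (F9): sum1=186, sum2=123
  after byte 2 (97): sum1=82, sum2=205
  after byte 3 (9D): sum1=239, sum2=189
  after byte 4 (A4): sum1=148, sum2=82
Checksum = sum2·256 + sum1 = 82·256 + 148 = 21140 = 0x5294.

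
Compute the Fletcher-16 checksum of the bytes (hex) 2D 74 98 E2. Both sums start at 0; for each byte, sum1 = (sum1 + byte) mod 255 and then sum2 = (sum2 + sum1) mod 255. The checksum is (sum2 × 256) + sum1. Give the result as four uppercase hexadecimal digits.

261D

Running sums (mod 255):
  after byte 0 (2D): sum1=45, sum2=45
  after byte 1 (74): sum1=161, sum2=206
  after byte 2 (98): sum1=58, sum2=9
  after byte 3 (E2): sum1=29, sum2=38
Checksum = sum2·256 + sum1 = 38·256 + 29 = 9757 = 0x261D.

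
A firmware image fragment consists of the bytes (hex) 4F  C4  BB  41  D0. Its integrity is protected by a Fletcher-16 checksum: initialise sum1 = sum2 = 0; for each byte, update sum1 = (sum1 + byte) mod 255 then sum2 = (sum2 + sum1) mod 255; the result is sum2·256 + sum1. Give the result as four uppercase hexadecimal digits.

26E1

Running sums (mod 255):
  after byte 0 (4F): sum1=79, sum2=79
  after byte 1 (C4): sum1=20, sum2=99
  after byte 2 (BB): sum1=207, sum2=51
  after byte 3 (41): sum1=17, sum2=68
  after byte 4 (D0): sum1=225, sum2=38
Checksum = sum2·256 + sum1 = 38·256 + 225 = 9953 = 0x26E1.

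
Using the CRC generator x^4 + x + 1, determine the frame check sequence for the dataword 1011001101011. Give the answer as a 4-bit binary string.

0101

Append 4 zeros: 10110011010110000. Divide by 10011 (XOR where the leading bit is 1):
  pos 0: 10110 XOR 10011 = 00101
  pos 2: 10101 XOR 10011 = 00110
  pos 4: 11010 XOR 10011 = 01001
  pos 5: 10011 XOR 10011 = 00000
  pos 11: 11000 XOR 10011 = 01011
  pos 12: 10110 XOR 10011 = 00101
Remainder (last 4 bits) = 0101. This is the CRC / FCS.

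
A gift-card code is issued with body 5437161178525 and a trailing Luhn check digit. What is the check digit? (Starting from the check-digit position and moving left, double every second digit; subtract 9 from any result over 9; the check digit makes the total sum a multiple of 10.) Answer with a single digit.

Partial digits right→left: 5 2 5 8 7 1 1 6 1 7 3 4 5
Double every second digit counting from the check-digit position (so the 1st, 3rd, 5th, ... of the partial from the right).
  doubled (with −9 where >9): 1 1 5 2 2 6 1 → sum 18
  kept as-is: 2 8 1 6 7 4 → sum 28
Total = 18 + 28 = 46.
Check digit = (10 − (46 mod 10)) mod 10 = 4.

4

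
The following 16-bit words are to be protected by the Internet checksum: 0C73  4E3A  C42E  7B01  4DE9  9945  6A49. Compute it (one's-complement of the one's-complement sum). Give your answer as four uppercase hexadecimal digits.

14AA

One's-complement addition (fold any carry out of bit 15 back into bit 0):
  0x0C73 + 0x4E3A = 0x05AAD
  0x5AAD + 0xC42E = 0x11EDB → wrap carry → 0x1EDC
  0x1EDC + 0x7B01 = 0x099DD
  0x99DD + 0x4DE9 = 0x0E7C6
  0xE7C6 + 0x9945 = 0x1810B → wrap carry → 0x810C
  0x810C + 0x6A49 = 0x0EB55
One's-complement sum = 0xEB55.
Checksum = ~0xEB55 & 0xFFFF = 0x14AA.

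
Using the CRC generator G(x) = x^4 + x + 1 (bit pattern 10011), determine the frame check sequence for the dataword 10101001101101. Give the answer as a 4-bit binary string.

Append 4 zeros: 101010011011010000. Divide by 10011 (XOR where the leading bit is 1):
  pos 0: 10101 XOR 10011 = 00110
  pos 2: 11000 XOR 10011 = 01011
  pos 3: 10111 XOR 10011 = 00100
  pos 5: 10010 XOR 10011 = 00001
  pos 9: 11101 XOR 10011 = 01110
  pos 10: 11100 XOR 10011 = 01111
  pos 11: 11110 XOR 10011 = 01101
  pos 12: 11010 XOR 10011 = 01001
  pos 13: 10010 XOR 10011 = 00001
Remainder (last 4 bits) = 0001. This is the CRC / FCS.

0001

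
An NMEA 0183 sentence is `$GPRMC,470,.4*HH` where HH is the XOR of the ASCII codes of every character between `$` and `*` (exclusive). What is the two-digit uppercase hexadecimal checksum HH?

62

XOR the ASCII codes of the payload characters:
  'G' = 0x47 → acc = 0x47
  'P' = 0x50 → acc = 0x17
  'R' = 0x52 → acc = 0x45
  'M' = 0x4D → acc = 0x08
  'C' = 0x43 → acc = 0x4B
  ',' = 0x2C → acc = 0x67
  '4' = 0x34 → acc = 0x53
  '7' = 0x37 → acc = 0x64
  '0' = 0x30 → acc = 0x54
  ',' = 0x2C → acc = 0x78
  '.' = 0x2E → acc = 0x56
  '4' = 0x34 → acc = 0x62
Checksum = 0x62.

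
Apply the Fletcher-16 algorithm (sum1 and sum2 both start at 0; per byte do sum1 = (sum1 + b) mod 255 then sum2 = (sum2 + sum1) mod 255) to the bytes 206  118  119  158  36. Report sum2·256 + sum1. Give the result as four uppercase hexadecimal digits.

AB7F

Running sums (mod 255):
  after byte 0 (206): sum1=206, sum2=206
  after byte 1 (118): sum1=69, sum2=20
  after byte 2 (119): sum1=188, sum2=208
  after byte 3 (158): sum1=91, sum2=44
  after byte 4 (36): sum1=127, sum2=171
Checksum = sum2·256 + sum1 = 171·256 + 127 = 43903 = 0xAB7F.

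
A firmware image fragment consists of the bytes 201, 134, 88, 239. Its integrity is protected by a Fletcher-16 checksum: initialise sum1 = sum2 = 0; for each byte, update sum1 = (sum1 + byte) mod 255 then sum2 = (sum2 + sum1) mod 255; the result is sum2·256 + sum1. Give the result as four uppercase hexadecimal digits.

Running sums (mod 255):
  after byte 0 (201): sum1=201, sum2=201
  after byte 1 (134): sum1=80, sum2=26
  after byte 2 (88): sum1=168, sum2=194
  after byte 3 (239): sum1=152, sum2=91
Checksum = sum2·256 + sum1 = 91·256 + 152 = 23448 = 0x5B98.

5B98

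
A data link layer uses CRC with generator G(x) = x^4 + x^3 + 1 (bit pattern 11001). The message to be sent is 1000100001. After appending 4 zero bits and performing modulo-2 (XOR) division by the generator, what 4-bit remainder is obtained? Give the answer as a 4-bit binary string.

1010

Append 4 zeros: 10001000010000. Divide by 11001 (XOR where the leading bit is 1):
  pos 0: 10001 XOR 11001 = 01000
  pos 1: 10000 XOR 11001 = 01001
  pos 2: 10010 XOR 11001 = 01011
  pos 3: 10110 XOR 11001 = 01111
  pos 4: 11110 XOR 11001 = 00111
  pos 6: 11110 XOR 11001 = 00111
  pos 8: 11100 XOR 11001 = 00101
Remainder (last 4 bits) = 1010. This is the CRC / FCS.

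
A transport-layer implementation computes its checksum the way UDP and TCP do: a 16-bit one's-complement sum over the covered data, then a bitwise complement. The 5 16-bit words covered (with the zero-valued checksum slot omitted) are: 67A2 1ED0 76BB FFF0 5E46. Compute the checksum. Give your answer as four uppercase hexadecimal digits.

One's-complement addition (fold any carry out of bit 15 back into bit 0):
  0x67A2 + 0x1ED0 = 0x08672
  0x8672 + 0x76BB = 0x0FD2D
  0xFD2D + 0xFFF0 = 0x1FD1D → wrap carry → 0xFD1E
  0xFD1E + 0x5E46 = 0x15B64 → wrap carry → 0x5B65
One's-complement sum = 0x5B65.
Checksum = ~0x5B65 & 0xFFFF = 0xA49A.

A49A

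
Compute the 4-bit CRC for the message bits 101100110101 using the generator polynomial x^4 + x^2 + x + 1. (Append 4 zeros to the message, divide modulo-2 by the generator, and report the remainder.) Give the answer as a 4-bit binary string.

1101

Append 4 zeros: 1011001101010000. Divide by 10111 (XOR where the leading bit is 1):
  pos 0: 10110 XOR 10111 = 00001
  pos 4: 10110 XOR 10111 = 00001
  pos 8: 11010 XOR 10111 = 01101
  pos 9: 11010 XOR 10111 = 01101
  pos 10: 11010 XOR 10111 = 01101
  pos 11: 11010 XOR 10111 = 01101
Remainder (last 4 bits) = 1101. This is the CRC / FCS.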